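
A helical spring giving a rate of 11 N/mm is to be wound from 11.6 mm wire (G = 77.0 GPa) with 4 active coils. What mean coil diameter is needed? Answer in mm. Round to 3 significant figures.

158 mm

D = (Gd⁴/(8N_a·k))^(1/3) = (77.0×10³·11.6⁴/(8·4·11))^(1/3)
  = (3.96077e+06)^(1/3) = 158.2195 mm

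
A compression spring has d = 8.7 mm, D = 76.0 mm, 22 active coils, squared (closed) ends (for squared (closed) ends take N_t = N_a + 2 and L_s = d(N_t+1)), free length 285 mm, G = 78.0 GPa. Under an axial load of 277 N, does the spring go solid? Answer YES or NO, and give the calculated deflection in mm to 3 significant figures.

k = Gd⁴/(8D³N_a) = (78.0×10³)(8.7⁴)/(8·76.0³·22) = 5.7839 N/mm
N_t = 24; L_s = 8.7·25 = 217.5 mm; δ_solid = L₀ − L_s = 285 − 217.5 = 67.5 mm
δ = F/k = 277/5.7839 = 47.892 mm
δ < δ_solid → spring does not go solid

NO, δ = 47.9 mm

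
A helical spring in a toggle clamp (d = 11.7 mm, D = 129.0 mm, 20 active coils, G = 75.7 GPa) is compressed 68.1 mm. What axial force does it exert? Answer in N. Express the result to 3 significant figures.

k = Gd⁴/(8D³N_a) = (75.7×10³)(11.7⁴)/(8·129.0³·20) = 4.13 N/mm
F = k·δ = 4.13 × 68.1 = 281.25 N

281 N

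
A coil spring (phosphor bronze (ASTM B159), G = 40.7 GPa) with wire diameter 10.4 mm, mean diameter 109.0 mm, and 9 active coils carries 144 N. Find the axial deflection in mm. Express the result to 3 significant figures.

28.2 mm

k = Gd⁴/(8D³N_a) = (40.7×10³)(10.4⁴)/(8·109.0³·9) = 5.1064 N/mm
δ = F/k = 144 / 5.1064 = 28.2 mm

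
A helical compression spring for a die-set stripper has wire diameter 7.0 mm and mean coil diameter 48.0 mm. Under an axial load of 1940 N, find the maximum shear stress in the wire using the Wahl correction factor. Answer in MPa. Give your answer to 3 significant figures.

842 MPa

Spring index C = D/d = 48.0/7.0 = 6.8571
K_W = (4C−1)/(4C−4) + 0.615/C = 26.429/23.429 + 0.0897 = 1.2177
τ₀ = 8FD/(πd³) = 8·1940·48.0/(π·7.0³) = 744960/1077.6 = 691.34 MPa
τ_max = K·τ₀ = 1.2177 × 691.34 = 841.86 MPa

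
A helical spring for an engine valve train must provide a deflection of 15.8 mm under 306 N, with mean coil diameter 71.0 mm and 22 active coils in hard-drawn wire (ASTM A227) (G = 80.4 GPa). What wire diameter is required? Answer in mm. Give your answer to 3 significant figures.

11.1 mm

Required rate k = F/δ = 306/15.8 = 19.367 N/mm
d = (8D³N_a·k / G)^(1/4) = (8·71.0³·22·19.367 / (80.4×10³))^0.25
  = (15174)^0.25 = 11.0987 mm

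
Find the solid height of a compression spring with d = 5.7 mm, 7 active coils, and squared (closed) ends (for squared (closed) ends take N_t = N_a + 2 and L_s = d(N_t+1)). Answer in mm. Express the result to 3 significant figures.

57.0 mm

squared (closed) ends: N_t = N_a + 2 = 7 + 2 = 9
L_s = d·(N_t+1) = 5.7 × 10 = 57 mm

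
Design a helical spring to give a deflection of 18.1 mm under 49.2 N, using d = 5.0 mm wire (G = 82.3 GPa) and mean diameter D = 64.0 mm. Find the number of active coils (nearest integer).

Required rate k = F/δ = 49.2/18.1 = 2.7182 N/mm
N_a = Gd⁴/(8D³k) = (82.3×10³ × 5.0⁴)/(8 × 64.0³ × 2.7182)
    = 5.14375e+07 / 5.70055e+06 = 9.023 → 9 coils

9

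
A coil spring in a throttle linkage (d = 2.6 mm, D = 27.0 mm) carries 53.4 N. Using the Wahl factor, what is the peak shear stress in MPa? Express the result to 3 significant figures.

238 MPa

Spring index C = D/d = 27.0/2.6 = 10.3846
K_W = (4C−1)/(4C−4) + 0.615/C = 40.538/37.538 + 0.0592 = 1.1391
τ₀ = 8FD/(πd³) = 8·53.4·27.0/(π·2.6³) = 11534.4/55.217 = 208.89 MPa
τ_max = K·τ₀ = 1.1391 × 208.89 = 237.96 MPa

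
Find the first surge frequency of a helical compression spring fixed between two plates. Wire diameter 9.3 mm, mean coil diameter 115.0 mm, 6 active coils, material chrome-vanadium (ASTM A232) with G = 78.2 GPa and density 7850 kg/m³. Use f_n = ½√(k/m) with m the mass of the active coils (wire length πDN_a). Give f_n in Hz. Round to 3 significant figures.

k = Gd⁴/(8D³N_a) = (78.2×10³)(9.3⁴)/(8·115.0³·6) = 8.0132 N/mm = 8013.2 N/m
Wire length L = πDN_a = π·115.0·6 = 2167.7 mm
m = ρ·(πd²/4)·L = 7850 × 67.929×10⁻⁶ m² × 2.1677 m = 1.1559 kg
f_n = ½√(k/m) = 0.5·√(8013.2/1.1559) = 0.5·√(6932.3) = 41.63 Hz

41.6 Hz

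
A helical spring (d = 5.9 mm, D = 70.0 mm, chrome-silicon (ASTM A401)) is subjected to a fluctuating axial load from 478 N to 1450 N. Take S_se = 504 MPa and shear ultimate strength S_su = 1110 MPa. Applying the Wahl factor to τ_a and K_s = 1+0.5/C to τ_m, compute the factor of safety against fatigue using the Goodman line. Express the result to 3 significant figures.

C = D/d = 70.0/5.9 = 11.8644; K_W = (4C−1)/(4C−4)+0.615/C = 1.1209; K_s = 1+0.5/C = 1.0421
F_a = (F_max−F_min)/2 = 486 N; F_m = (F_max+F_min)/2 = 964 N
τ_a = K_W·8F_aD/(πd³) = 1.1209 × 421.81 = 472.8 MPa
τ_m = K_s·8F_mD/(πd³) = 1.0421 × 836.68 = 871.94 MPa
Goodman: 1/n_f = τ_a/S_se + τ_m/S_su = 472.8/504 + 871.94/1110 = 0.93809 + 0.78553 = 1.7236
n_f = 1/1.7236 = 0.5802

0.580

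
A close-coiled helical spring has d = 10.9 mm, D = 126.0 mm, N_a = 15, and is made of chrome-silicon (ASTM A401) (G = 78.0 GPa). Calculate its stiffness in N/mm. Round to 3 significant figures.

4.59 N/mm

k = Gd⁴/(8D³N_a) = (78.0×10³ × 10.9⁴) / (8 × 126.0³ × 15)
  = 1.10103e+09 / 2.40045e+08 = 4.5868 N/mm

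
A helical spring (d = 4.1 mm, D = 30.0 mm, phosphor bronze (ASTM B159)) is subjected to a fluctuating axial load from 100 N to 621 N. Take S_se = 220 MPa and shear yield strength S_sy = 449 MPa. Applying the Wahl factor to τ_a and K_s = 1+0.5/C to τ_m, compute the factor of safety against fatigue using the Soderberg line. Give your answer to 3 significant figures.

C = D/d = 30.0/4.1 = 7.3171; K_W = (4C−1)/(4C−4)+0.615/C = 1.2028; K_s = 1+0.5/C = 1.0683
F_a = (F_max−F_min)/2 = 260.5 N; F_m = (F_max+F_min)/2 = 360.5 N
τ_a = K_W·8F_aD/(πd³) = 1.2028 × 288.75 = 347.3 MPa
τ_m = K_s·8F_mD/(πd³) = 1.0683 × 399.59 = 426.9 MPa
Soderberg: 1/n_f = τ_a/S_se + τ_m/S_sy = 347.3/220 + 426.9/449 = 1.57863 + 0.95077 = 2.5294
n_f = 1/2.5294 = 0.3954

0.395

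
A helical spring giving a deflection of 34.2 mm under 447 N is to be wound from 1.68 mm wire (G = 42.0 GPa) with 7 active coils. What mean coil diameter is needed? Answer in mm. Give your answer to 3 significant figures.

Required rate k = F/δ = 447/34.2 = 13.07 N/mm
D = (Gd⁴/(8N_a·k))^(1/3) = (42.0×10³·1.68⁴/(8·7·13.07))^(1/3)
  = (457.106)^(1/3) = 7.7032 mm

7.70 mm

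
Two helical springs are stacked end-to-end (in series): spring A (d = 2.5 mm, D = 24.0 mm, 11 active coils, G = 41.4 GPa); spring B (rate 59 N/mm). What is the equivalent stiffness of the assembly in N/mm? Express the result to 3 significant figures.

k_A = Gd⁴/(8D³N_a) = (41.4×10³)(2.5⁴)/(8·24.0³·11) = 1.3294 N/mm
Series: 1/k_eq = 1/1.3294 + 1/59 = 0.76919; k_eq = 1.3001 N/mm

1.30 N/mm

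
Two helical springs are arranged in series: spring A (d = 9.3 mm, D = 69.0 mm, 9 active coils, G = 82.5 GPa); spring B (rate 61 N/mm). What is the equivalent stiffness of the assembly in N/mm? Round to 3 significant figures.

k_A = Gd⁴/(8D³N_a) = (82.5×10³)(9.3⁴)/(8·69.0³·9) = 26.092 N/mm
Series: 1/k_eq = 1/26.092 + 1/61 = 0.054719; k_eq = 18.275 N/mm

18.3 N/mm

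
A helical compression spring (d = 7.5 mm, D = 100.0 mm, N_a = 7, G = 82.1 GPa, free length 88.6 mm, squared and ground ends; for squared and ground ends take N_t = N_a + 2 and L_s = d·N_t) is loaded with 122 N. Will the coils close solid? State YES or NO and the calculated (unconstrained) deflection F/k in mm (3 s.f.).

k = Gd⁴/(8D³N_a) = (82.1×10³)(7.5⁴)/(8·100.0³·7) = 4.6387 N/mm
N_t = 9; L_s = 7.5·9 = 67.5 mm; δ_solid = L₀ − L_s = 88.6 − 67.5 = 21.1 mm
δ = F/k = 122/4.6387 = 26.3 mm
δ ≥ δ_solid → spring goes solid

YES, δ = 26.3 mm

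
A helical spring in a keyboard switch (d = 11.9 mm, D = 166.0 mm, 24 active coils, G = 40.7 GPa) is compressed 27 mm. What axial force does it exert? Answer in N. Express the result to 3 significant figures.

25.1 N

k = Gd⁴/(8D³N_a) = (40.7×10³)(11.9⁴)/(8·166.0³·24) = 0.9293 N/mm
F = k·δ = 0.9293 × 27 = 25.091 N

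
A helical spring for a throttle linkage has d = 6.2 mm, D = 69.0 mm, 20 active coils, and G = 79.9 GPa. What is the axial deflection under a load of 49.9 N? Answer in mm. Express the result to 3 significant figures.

22.2 mm

k = Gd⁴/(8D³N_a) = (79.9×10³)(6.2⁴)/(8·69.0³·20) = 2.2462 N/mm
δ = F/k = 49.9 / 2.2462 = 22.215 mm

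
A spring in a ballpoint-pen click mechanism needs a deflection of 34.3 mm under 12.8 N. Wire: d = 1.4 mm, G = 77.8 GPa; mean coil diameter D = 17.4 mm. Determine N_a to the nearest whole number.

19

Required rate k = F/δ = 12.8/34.3 = 0.37318 N/mm
N_a = Gd⁴/(8D³k) = (77.8×10³ × 1.4⁴)/(8 × 17.4³ × 0.37318)
    = 298876 / 15727.3 = 19 → 19 coils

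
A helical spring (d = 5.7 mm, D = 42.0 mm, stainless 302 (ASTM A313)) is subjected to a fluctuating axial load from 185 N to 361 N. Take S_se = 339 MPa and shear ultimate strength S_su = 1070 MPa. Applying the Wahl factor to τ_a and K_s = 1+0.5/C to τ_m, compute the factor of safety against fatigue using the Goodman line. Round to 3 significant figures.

C = D/d = 42.0/5.7 = 7.3684; K_W = (4C−1)/(4C−4)+0.615/C = 1.2012; K_s = 1+0.5/C = 1.0679
F_a = (F_max−F_min)/2 = 88 N; F_m = (F_max+F_min)/2 = 273 N
τ_a = K_W·8F_aD/(πd³) = 1.2012 × 50.822 = 61.048 MPa
τ_m = K_s·8F_mD/(πd³) = 1.0679 × 157.66 = 168.36 MPa
Goodman: 1/n_f = τ_a/S_se + τ_m/S_su = 61.048/339 + 168.36/1070 = 0.18008 + 0.15735 = 0.33743
n_f = 1/0.33743 = 2.964

2.96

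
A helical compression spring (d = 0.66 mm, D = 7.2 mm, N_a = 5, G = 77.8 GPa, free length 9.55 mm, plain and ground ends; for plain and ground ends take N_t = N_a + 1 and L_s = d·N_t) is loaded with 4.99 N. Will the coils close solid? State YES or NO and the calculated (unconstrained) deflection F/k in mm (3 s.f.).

k = Gd⁴/(8D³N_a) = (77.8×10³)(0.66⁴)/(8·7.2³·5) = 0.98878 N/mm
N_t = 6; L_s = 0.66·6 = 3.96 mm; δ_solid = L₀ − L_s = 9.55 − 3.96 = 5.59 mm
δ = F/k = 4.99/0.98878 = 5.0466 mm
δ < δ_solid → spring does not go solid

NO, δ = 5.05 mm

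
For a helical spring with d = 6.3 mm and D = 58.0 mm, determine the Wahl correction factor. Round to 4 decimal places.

1.1582

C = D/d = 58.0/6.3 = 9.2063
K_W = (4C−1)/(4C−4) + 0.615/C = 35.825/32.825 + 0.0668 = 1.1582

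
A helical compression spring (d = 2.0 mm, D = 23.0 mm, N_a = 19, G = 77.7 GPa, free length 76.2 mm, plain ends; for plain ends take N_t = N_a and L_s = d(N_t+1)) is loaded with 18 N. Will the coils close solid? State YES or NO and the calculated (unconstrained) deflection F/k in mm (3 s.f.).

NO, δ = 26.8 mm

k = Gd⁴/(8D³N_a) = (77.7×10³)(2.0⁴)/(8·23.0³·19) = 0.67222 N/mm
N_t = 19; L_s = 2.0·20 = 40 mm; δ_solid = L₀ − L_s = 76.2 − 40 = 36.2 mm
δ = F/k = 18/0.67222 = 26.777 mm
δ < δ_solid → spring does not go solid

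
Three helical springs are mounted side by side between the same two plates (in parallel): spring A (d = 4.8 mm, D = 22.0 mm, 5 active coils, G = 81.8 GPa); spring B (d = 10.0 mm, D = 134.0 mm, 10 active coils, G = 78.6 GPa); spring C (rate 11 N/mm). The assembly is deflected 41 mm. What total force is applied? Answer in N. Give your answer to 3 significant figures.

k_A = Gd⁴/(8D³N_a) = (81.8×10³)(4.8⁴)/(8·22.0³·5) = 101.95 N/mm
k_B = Gd⁴/(8D³N_a) = (78.6×10³)(10.0⁴)/(8·134.0³·10) = 4.0834 N/mm
Parallel: k_eq = 101.95 + 4.0834 + 11 = 117.03 N/mm
F = k_eq·δ = 117.03·41 = 4798.4 N

4800 N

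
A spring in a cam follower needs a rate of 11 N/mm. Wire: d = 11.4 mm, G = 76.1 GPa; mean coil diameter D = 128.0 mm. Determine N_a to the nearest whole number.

7

N_a = Gd⁴/(8D³k) = (76.1×10³ × 11.4⁴)/(8 × 128.0³ × 11)
    = 1.2853e+09 / 1.84549e+08 = 6.965 → 7 coils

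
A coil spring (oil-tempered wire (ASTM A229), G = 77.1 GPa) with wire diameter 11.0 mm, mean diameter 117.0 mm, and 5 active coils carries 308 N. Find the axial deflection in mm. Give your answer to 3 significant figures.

k = Gd⁴/(8D³N_a) = (77.1×10³)(11.0⁴)/(8·117.0³·5) = 17.62 N/mm
δ = F/k = 308 / 17.62 = 17.48 mm

17.5 mm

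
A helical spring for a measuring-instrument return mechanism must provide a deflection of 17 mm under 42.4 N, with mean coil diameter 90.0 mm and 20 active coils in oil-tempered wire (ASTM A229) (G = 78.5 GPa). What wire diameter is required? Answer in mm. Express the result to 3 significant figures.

7.80 mm

Required rate k = F/δ = 42.4/17 = 2.4941 N/mm
d = (8D³N_a·k / G)^(1/4) = (8·90.0³·20·2.4941 / (78.5×10³))^0.25
  = (3705.9)^0.25 = 7.8023 mm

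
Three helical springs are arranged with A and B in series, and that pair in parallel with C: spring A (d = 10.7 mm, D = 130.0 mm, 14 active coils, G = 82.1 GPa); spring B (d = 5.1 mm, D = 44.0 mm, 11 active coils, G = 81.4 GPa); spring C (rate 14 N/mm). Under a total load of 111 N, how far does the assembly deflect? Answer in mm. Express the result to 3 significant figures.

6.63 mm

k_A = Gd⁴/(8D³N_a) = (82.1×10³)(10.7⁴)/(8·130.0³·14) = 4.3735 N/mm
k_B = Gd⁴/(8D³N_a) = (81.4×10³)(5.1⁴)/(8·44.0³·11) = 7.3462 N/mm
Springs A,B series: k_AB = 1/(1/4.3735+1/7.3462) = 2.7414 N/mm; parallel with C: k_eq = 2.7414+14 = 16.741 N/mm
δ = F/k_eq = 111/16.741 = 6.6303 mm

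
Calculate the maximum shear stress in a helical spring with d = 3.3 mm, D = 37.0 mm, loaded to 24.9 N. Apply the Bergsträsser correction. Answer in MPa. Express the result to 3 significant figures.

Spring index C = D/d = 37.0/3.3 = 11.2121
K_B = (4C+2)/(4C−3) = 46.848/41.848 = 1.1195
τ₀ = 8FD/(πd³) = 8·24.9·37.0/(π·3.3³) = 7370.4/112.9 = 65.283 MPa
τ_max = K·τ₀ = 1.1195 × 65.283 = 73.083 MPa

73.1 MPa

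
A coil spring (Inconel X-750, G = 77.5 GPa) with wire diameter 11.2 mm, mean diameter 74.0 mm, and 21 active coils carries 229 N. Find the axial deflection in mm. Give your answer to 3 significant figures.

k = Gd⁴/(8D³N_a) = (77.5×10³)(11.2⁴)/(8·74.0³·21) = 17.913 N/mm
δ = F/k = 229 / 17.913 = 12.784 mm

12.8 mm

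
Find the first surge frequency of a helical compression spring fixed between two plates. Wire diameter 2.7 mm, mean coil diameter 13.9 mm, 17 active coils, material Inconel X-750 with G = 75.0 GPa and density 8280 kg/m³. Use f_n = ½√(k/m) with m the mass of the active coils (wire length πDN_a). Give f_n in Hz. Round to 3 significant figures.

278 Hz

k = Gd⁴/(8D³N_a) = (75.0×10³)(2.7⁴)/(8·13.9³·17) = 10.913 N/mm = 10913 N/m
Wire length L = πDN_a = π·13.9·17 = 742.36 mm
m = ρ·(πd²/4)·L = 8280 × 5.7256×10⁻⁶ m² × 0.74236 m = 0.035193 kg
f_n = ½√(k/m) = 0.5·√(10913/0.035193) = 0.5·√(3.1008e+05) = 278.42 Hz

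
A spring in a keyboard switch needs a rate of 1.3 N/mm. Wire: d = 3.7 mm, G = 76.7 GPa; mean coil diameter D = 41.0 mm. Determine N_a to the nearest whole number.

N_a = Gd⁴/(8D³k) = (76.7×10³ × 3.7⁴)/(8 × 41.0³ × 1.3)
    = 1.43748e+07 / 716778 = 20.05 → 20 coils

20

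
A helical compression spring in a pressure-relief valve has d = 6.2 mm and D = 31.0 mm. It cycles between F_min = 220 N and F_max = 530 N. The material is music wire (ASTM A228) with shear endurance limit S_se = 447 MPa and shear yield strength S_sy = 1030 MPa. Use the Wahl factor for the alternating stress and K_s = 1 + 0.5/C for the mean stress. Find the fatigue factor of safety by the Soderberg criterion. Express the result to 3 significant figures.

C = D/d = 31.0/6.2 = 5.0000; K_W = (4C−1)/(4C−4)+0.615/C = 1.3105; K_s = 1+0.5/C = 1.1000
F_a = (F_max−F_min)/2 = 155 N; F_m = (F_max+F_min)/2 = 375 N
τ_a = K_W·8F_aD/(πd³) = 1.3105 × 51.34 = 67.281 MPa
τ_m = K_s·8F_mD/(πd³) = 1.1000 × 124.21 = 136.63 MPa
Soderberg: 1/n_f = τ_a/S_se + τ_m/S_sy = 67.281/447 + 136.63/1030 = 0.15052 + 0.13265 = 0.28317
n_f = 1/0.28317 = 3.531

3.53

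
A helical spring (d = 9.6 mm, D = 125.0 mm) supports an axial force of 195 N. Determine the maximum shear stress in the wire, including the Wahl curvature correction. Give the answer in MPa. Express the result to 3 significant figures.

77.8 MPa

Spring index C = D/d = 125.0/9.6 = 13.0208
K_W = (4C−1)/(4C−4) + 0.615/C = 51.083/48.083 + 0.0472 = 1.1096
τ₀ = 8FD/(πd³) = 8·195·125.0/(π·9.6³) = 195000/2779.5 = 70.157 MPa
τ_max = K·τ₀ = 1.1096 × 70.157 = 77.848 MPa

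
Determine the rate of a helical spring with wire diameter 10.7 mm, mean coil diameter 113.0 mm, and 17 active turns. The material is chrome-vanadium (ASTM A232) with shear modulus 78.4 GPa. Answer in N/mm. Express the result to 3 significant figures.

5.24 N/mm

k = Gd⁴/(8D³N_a) = (78.4×10³ × 10.7⁴) / (8 × 113.0³ × 17)
  = 1.02766e+09 / 1.96234e+08 = 5.2369 N/mm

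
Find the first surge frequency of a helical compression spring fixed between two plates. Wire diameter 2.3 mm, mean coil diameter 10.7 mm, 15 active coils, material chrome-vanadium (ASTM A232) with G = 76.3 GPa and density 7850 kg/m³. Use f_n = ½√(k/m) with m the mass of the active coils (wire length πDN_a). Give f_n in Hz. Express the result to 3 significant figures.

470 Hz

k = Gd⁴/(8D³N_a) = (76.3×10³)(2.3⁴)/(8·10.7³·15) = 14.525 N/mm = 14525 N/m
Wire length L = πDN_a = π·10.7·15 = 504.23 mm
m = ρ·(πd²/4)·L = 7850 × 4.1548×10⁻⁶ m² × 0.50423 m = 0.016445 kg
f_n = ½√(k/m) = 0.5·√(14525/0.016445) = 0.5·√(8.8321e+05) = 469.9 Hz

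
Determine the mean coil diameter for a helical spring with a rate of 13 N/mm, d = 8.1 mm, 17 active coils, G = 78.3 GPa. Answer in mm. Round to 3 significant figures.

D = (Gd⁴/(8N_a·k))^(1/3) = (78.3×10³·8.1⁴/(8·17·13))^(1/3)
  = (190642)^(1/3) = 57.5537 mm

57.6 mm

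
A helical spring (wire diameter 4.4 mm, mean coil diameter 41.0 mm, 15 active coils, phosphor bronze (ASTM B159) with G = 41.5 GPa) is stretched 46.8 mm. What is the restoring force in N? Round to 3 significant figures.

k = Gd⁴/(8D³N_a) = (41.5×10³)(4.4⁴)/(8·41.0³·15) = 1.8807 N/mm
F = k·δ = 1.8807 × 46.8 = 88.018 N

88.0 N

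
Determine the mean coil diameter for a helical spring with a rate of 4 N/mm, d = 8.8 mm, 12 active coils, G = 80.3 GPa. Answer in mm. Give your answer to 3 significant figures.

108 mm

D = (Gd⁴/(8N_a·k))^(1/3) = (80.3×10³·8.8⁴/(8·12·4))^(1/3)
  = (1.25405e+06)^(1/3) = 107.8380 mm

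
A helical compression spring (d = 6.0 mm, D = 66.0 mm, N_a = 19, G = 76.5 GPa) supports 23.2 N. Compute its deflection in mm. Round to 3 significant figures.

10.2 mm

k = Gd⁴/(8D³N_a) = (76.5×10³)(6.0⁴)/(8·66.0³·19) = 2.2688 N/mm
δ = F/k = 23.2 / 2.2688 = 10.226 mm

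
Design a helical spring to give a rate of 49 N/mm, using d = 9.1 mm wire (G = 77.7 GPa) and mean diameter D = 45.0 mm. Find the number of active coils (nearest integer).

N_a = Gd⁴/(8D³k) = (77.7×10³ × 9.1⁴)/(8 × 45.0³ × 49)
    = 5.32827e+08 / 3.5721e+07 = 14.92 → 15 coils

15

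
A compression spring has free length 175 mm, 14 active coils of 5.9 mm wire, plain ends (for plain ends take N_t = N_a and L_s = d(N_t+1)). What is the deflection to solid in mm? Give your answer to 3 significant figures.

86.5 mm

N_t = 14; L_s = 5.9·15 = 88.5 mm
δ_solid = L₀ − L_s = 175 − 88.5 = 86.5 mm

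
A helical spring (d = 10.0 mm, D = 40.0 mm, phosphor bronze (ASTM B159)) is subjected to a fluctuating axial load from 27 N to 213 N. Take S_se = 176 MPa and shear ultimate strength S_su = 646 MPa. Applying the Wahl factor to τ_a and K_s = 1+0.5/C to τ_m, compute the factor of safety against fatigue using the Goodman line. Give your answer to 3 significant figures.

C = D/d = 40.0/10.0 = 4.0000; K_W = (4C−1)/(4C−4)+0.615/C = 1.4038; K_s = 1+0.5/C = 1.1250
F_a = (F_max−F_min)/2 = 93 N; F_m = (F_max+F_min)/2 = 120 N
τ_a = K_W·8F_aD/(πd³) = 1.4038 × 9.4729 = 13.298 MPa
τ_m = K_s·8F_mD/(πd³) = 1.1250 × 12.223 = 13.751 MPa
Goodman: 1/n_f = τ_a/S_se + τ_m/S_su = 13.298/176 + 13.751/646 = 0.07555 + 0.02129 = 0.096841
n_f = 1/0.096841 = 10.33

10.3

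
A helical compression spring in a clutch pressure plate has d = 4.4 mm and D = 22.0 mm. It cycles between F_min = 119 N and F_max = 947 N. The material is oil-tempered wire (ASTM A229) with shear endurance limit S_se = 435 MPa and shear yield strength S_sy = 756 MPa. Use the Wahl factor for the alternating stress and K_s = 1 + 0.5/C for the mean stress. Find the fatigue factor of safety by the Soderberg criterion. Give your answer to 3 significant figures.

0.752

C = D/d = 22.0/4.4 = 5.0000; K_W = (4C−1)/(4C−4)+0.615/C = 1.3105; K_s = 1+0.5/C = 1.1000
F_a = (F_max−F_min)/2 = 414 N; F_m = (F_max+F_min)/2 = 533 N
τ_a = K_W·8F_aD/(πd³) = 1.3105 × 272.27 = 356.81 MPa
τ_m = K_s·8F_mD/(πd³) = 1.1000 × 350.54 = 385.59 MPa
Soderberg: 1/n_f = τ_a/S_se + τ_m/S_sy = 356.81/435 + 385.59/756 = 0.82026 + 0.51004 = 1.3303
n_f = 1/1.3303 = 0.7517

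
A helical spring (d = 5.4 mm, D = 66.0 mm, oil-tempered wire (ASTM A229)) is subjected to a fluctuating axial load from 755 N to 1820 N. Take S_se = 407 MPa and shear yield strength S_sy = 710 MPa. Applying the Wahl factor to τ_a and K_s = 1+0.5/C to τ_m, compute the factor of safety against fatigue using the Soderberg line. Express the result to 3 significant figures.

0.280

C = D/d = 66.0/5.4 = 12.2222; K_W = (4C−1)/(4C−4)+0.615/C = 1.1171; K_s = 1+0.5/C = 1.0409
F_a = (F_max−F_min)/2 = 532.5 N; F_m = (F_max+F_min)/2 = 1287.5 N
τ_a = K_W·8F_aD/(πd³) = 1.1171 × 568.36 = 634.94 MPa
τ_m = K_s·8F_mD/(πd³) = 1.0409 × 1374.2 = 1430.4 MPa
Soderberg: 1/n_f = τ_a/S_se + τ_m/S_sy = 634.94/407 + 1430.4/710 = 1.56005 + 2.01467 = 3.5747
n_f = 1/3.5747 = 0.2797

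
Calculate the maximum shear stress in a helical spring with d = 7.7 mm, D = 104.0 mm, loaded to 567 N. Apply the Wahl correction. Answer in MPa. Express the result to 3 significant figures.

364 MPa

Spring index C = D/d = 104.0/7.7 = 13.5065
K_W = (4C−1)/(4C−4) + 0.615/C = 53.026/50.026 + 0.0455 = 1.1055
τ₀ = 8FD/(πd³) = 8·567·104.0/(π·7.7³) = 471744/1434.2 = 328.92 MPa
τ_max = K·τ₀ = 1.1055 × 328.92 = 363.62 MPa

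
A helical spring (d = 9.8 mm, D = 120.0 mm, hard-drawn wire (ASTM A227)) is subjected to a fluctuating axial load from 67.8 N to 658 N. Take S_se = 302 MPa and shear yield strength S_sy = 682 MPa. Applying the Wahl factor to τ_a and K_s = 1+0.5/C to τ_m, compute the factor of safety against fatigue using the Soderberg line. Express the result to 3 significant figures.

1.87

C = D/d = 120.0/9.8 = 12.2449; K_W = (4C−1)/(4C−4)+0.615/C = 1.1169; K_s = 1+0.5/C = 1.0408
F_a = (F_max−F_min)/2 = 295.1 N; F_m = (F_max+F_min)/2 = 362.9 N
τ_a = K_W·8F_aD/(πd³) = 1.1169 × 95.81 = 107.01 MPa
τ_m = K_s·8F_mD/(πd³) = 1.0408 × 117.82 = 122.63 MPa
Soderberg: 1/n_f = τ_a/S_se + τ_m/S_sy = 107.01/302 + 122.63/682 = 0.35435 + 0.17982 = 0.53416
n_f = 1/0.53416 = 1.872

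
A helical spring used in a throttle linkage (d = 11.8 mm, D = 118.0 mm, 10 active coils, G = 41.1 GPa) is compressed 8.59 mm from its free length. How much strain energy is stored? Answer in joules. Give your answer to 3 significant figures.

0.224 J

k = Gd⁴/(8D³N_a) = (41.1×10³)(11.8⁴)/(8·118.0³·10) = 6.0623 N/mm
U = ½kδ² = 0.5 × 6.0623 × 8.59² = 223.66 N·mm = 0.22366 J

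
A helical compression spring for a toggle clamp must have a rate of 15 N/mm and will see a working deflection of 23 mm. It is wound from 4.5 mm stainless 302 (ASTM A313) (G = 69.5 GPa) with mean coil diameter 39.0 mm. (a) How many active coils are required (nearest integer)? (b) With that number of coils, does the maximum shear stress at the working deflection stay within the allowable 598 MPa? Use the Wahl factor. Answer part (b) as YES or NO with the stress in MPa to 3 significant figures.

N_a = Gd⁴/(8D³k) = (69.5×10³)(4.5⁴)/(8·39.0³·15) = 4.004 → N_a = 4
Actual rate k = Gd⁴/(8D³·4) = 15.014 N/mm
Working load F = kδ = 15.014·23 = 345.32 N
C = 39.0/4.5 = 8.6667; K_W = (4C−1)/(4C−4)+0.615/C = 1.1688
τ_max = K_W·8FD/(πd³) = 1.1688·376.34 = 439.87 MPa
τ_max ≤ 598 MPa → acceptable

(a) 4 coils; (b) YES, τ_max = 440 MPa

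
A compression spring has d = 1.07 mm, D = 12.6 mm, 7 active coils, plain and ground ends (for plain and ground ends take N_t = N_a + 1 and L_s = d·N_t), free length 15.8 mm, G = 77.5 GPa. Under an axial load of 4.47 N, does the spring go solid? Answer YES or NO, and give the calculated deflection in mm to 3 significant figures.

k = Gd⁴/(8D³N_a) = (77.5×10³)(1.07⁴)/(8·12.6³·7) = 0.90685 N/mm
N_t = 8; L_s = 1.07·8 = 8.56 mm; δ_solid = L₀ − L_s = 15.8 − 8.56 = 7.24 mm
δ = F/k = 4.47/0.90685 = 4.9291 mm
δ < δ_solid → spring does not go solid

NO, δ = 4.93 mm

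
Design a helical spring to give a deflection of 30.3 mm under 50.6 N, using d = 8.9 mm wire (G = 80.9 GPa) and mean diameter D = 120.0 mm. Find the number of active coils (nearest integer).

Required rate k = F/δ = 50.6/30.3 = 1.67 N/mm
N_a = Gd⁴/(8D³k) = (80.9×10³ × 8.9⁴)/(8 × 120.0³ × 1.67)
    = 5.07585e+08 / 2.30856e+07 = 21.99 → 22 coils

22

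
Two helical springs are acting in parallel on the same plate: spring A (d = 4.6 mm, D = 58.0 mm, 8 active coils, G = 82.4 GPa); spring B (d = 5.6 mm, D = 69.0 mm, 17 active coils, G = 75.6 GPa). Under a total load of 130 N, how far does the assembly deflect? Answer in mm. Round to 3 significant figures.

28.1 mm

k_A = Gd⁴/(8D³N_a) = (82.4×10³)(4.6⁴)/(8·58.0³·8) = 2.9546 N/mm
k_B = Gd⁴/(8D³N_a) = (75.6×10³)(5.6⁴)/(8·69.0³·17) = 1.6641 N/mm
Parallel: k_eq = 2.9546 + 1.6641 = 4.6187 N/mm
δ = F/k_eq = 130/4.6187 = 28.146 mm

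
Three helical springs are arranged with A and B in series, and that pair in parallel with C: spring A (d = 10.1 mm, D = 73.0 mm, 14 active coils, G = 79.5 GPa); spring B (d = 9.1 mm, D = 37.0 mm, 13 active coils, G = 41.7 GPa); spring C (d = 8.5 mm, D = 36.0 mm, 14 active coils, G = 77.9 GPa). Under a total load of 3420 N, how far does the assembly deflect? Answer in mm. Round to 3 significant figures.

k_A = Gd⁴/(8D³N_a) = (79.5×10³)(10.1⁴)/(8·73.0³·14) = 18.987 N/mm
k_B = Gd⁴/(8D³N_a) = (41.7×10³)(9.1⁴)/(8·37.0³·13) = 54.283 N/mm
k_C = Gd⁴/(8D³N_a) = (77.9×10³)(8.5⁴)/(8·36.0³·14) = 77.819 N/mm
Springs A,B series: k_AB = 1/(1/18.987+1/54.283) = 14.067 N/mm; parallel with C: k_eq = 14.067+77.819 = 91.886 N/mm
δ = F/k_eq = 3420/91.886 = 37.22 mm

37.2 mm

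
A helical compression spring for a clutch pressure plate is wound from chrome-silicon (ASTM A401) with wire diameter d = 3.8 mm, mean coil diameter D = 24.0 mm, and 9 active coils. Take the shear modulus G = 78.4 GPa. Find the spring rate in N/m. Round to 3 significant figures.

k = Gd⁴/(8D³N_a) = (78.4×10³ × 3.8⁴) / (8 × 24.0³ × 9)
  = 1.63475e+07 / 995328 = 16.424 N/mm = 16424 N/m

16400 N/m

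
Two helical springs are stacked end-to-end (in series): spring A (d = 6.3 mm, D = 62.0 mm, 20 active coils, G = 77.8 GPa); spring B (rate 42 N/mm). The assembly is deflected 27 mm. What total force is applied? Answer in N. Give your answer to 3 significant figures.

k_A = Gd⁴/(8D³N_a) = (77.8×10³)(6.3⁴)/(8·62.0³·20) = 3.214 N/mm
Series: 1/k_eq = 1/3.214 + 1/42 = 0.33495; k_eq = 2.9855 N/mm
F = k_eq·δ = 2.9855·27 = 80.61 N

80.6 N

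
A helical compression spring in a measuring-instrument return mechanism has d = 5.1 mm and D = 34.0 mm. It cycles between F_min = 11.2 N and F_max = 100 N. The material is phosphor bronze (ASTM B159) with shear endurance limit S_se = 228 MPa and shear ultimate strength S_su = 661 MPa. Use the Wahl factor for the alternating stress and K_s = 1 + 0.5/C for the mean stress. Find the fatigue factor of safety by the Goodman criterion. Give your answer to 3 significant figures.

4.66

C = D/d = 34.0/5.1 = 6.6667; K_W = (4C−1)/(4C−4)+0.615/C = 1.2246; K_s = 1+0.5/C = 1.0750
F_a = (F_max−F_min)/2 = 44.4 N; F_m = (F_max+F_min)/2 = 55.6 N
τ_a = K_W·8F_aD/(πd³) = 1.2246 × 28.98 = 35.488 MPa
τ_m = K_s·8F_mD/(πd³) = 1.0750 × 36.29 = 39.011 MPa
Goodman: 1/n_f = τ_a/S_se + τ_m/S_su = 35.488/228 + 39.011/661 = 0.15565 + 0.05902 = 0.21467
n_f = 1/0.21467 = 4.658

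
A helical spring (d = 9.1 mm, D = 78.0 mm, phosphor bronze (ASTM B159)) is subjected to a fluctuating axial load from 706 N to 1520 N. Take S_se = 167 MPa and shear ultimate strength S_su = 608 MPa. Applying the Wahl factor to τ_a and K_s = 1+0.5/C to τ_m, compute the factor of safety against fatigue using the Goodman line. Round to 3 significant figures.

C = D/d = 78.0/9.1 = 8.5714; K_W = (4C−1)/(4C−4)+0.615/C = 1.1708; K_s = 1+0.5/C = 1.0583
F_a = (F_max−F_min)/2 = 407 N; F_m = (F_max+F_min)/2 = 1113 N
τ_a = K_W·8F_aD/(πd³) = 1.1708 × 107.28 = 125.6 MPa
τ_m = K_s·8F_mD/(πd³) = 1.0583 × 293.36 = 310.48 MPa
Goodman: 1/n_f = τ_a/S_se + τ_m/S_su = 125.6/167 + 310.48/608 = 0.75210 + 0.51065 = 1.2627
n_f = 1/1.2627 = 0.7919

0.792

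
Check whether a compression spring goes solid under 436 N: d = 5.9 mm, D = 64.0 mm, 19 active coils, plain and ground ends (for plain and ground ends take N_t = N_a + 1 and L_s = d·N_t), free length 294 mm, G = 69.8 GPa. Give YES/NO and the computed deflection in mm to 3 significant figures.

YES, δ = 205 mm

k = Gd⁴/(8D³N_a) = (69.8×10³)(5.9⁴)/(8·64.0³·19) = 2.1227 N/mm
N_t = 20; L_s = 5.9·20 = 118 mm; δ_solid = L₀ − L_s = 294 − 118 = 176 mm
δ = F/k = 436/2.1227 = 205.4 mm
δ ≥ δ_solid → spring goes solid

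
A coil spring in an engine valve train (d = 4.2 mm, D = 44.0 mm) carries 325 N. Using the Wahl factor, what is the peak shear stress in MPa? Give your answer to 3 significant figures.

Spring index C = D/d = 44.0/4.2 = 10.4762
K_W = (4C−1)/(4C−4) + 0.615/C = 40.905/37.905 + 0.0587 = 1.1379
τ₀ = 8FD/(πd³) = 8·325·44.0/(π·4.2³) = 114400/232.75 = 491.51 MPa
τ_max = K·τ₀ = 1.1379 × 491.51 = 559.26 MPa

559 MPa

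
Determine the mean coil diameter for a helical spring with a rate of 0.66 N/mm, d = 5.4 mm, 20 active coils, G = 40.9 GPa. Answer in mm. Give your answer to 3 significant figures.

D = (Gd⁴/(8N_a·k))^(1/3) = (40.9×10³·5.4⁴/(8·20·0.66))^(1/3)
  = (329332)^(1/3) = 69.0576 mm

69.1 mm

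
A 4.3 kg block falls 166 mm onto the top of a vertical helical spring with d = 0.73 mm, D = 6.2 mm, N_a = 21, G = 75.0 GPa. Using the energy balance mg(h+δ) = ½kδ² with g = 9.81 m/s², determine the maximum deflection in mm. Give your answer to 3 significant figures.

260 mm

k = Gd⁴/(8D³N_a) = (75.0×10³)(0.73⁴)/(8·6.2³·21) = 0.53195 N/mm
W = mg = 4.3 × 9.81 = 42.183 N
½kδ² − Wδ − Wh = 0 → δ = (W + √(W² + 2kWh))/k
δ = (42.183 + √(1779.4 + 7449.79))/0.53195 = (42.183 + 96.069)/0.53195 = 259.9 mm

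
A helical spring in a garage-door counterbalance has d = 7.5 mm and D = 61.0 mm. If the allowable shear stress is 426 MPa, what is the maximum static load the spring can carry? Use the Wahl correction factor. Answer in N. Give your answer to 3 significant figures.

C = D/d = 61.0/7.5 = 8.1333
K_W = (4C−1)/(4C−4) + 0.615/C = 31.533/28.533 + 0.0756 = 1.1808
τ_max = K·8FD/(πd³) → F_max = τ_allow·πd³/(8DK)
F_max = 426·π·7.5³/(8·61.0·1.1808) = 5.646e+05/576.21 = 979.86 N

980 N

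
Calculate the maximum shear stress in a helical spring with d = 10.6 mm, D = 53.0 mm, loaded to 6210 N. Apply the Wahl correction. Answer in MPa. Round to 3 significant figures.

922 MPa

Spring index C = D/d = 53.0/10.6 = 5.0000
K_W = (4C−1)/(4C−4) + 0.615/C = 19.000/16.000 + 0.1230 = 1.3105
τ₀ = 8FD/(πd³) = 8·6210·53.0/(π·10.6³) = 2.63304e+06/3741.7 = 703.7 MPa
τ_max = K·τ₀ = 1.3105 × 703.7 = 922.2 MPa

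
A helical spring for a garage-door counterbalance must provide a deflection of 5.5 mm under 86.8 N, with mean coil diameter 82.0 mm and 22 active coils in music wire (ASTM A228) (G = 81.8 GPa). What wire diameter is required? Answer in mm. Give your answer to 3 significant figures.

Required rate k = F/δ = 86.8/5.5 = 15.782 N/mm
d = (8D³N_a·k / G)^(1/4) = (8·82.0³·22·15.782 / (81.8×10³))^0.25
  = (18722)^0.25 = 11.6974 mm

11.7 mm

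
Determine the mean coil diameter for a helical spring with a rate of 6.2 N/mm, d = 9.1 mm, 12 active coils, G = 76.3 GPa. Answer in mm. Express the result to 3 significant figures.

95.8 mm

D = (Gd⁴/(8N_a·k))^(1/3) = (76.3×10³·9.1⁴/(8·12·6.2))^(1/3)
  = (879078)^(1/3) = 95.7949 mm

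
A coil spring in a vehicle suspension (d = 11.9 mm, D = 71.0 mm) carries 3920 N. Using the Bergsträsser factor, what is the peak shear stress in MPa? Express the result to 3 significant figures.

521 MPa

Spring index C = D/d = 71.0/11.9 = 5.9664
K_B = (4C+2)/(4C−3) = 25.866/20.866 = 1.2396
τ₀ = 8FD/(πd³) = 8·3920·71.0/(π·11.9³) = 2.22656e+06/5294.1 = 420.58 MPa
τ_max = K·τ₀ = 1.2396 × 420.58 = 521.36 MPa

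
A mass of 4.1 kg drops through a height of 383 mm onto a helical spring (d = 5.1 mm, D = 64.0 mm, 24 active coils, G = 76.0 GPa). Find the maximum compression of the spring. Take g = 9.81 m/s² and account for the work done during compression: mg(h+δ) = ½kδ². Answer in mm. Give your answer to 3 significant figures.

k = Gd⁴/(8D³N_a) = (76.0×10³)(5.1⁴)/(8·64.0³·24) = 1.0215 N/mm
W = mg = 4.1 × 9.81 = 40.221 N
½kδ² − Wδ − Wh = 0 → δ = (W + √(W² + 2kWh))/k
δ = (40.221 + √(1617.7 + 31472.8))/1.0215 = (40.221 + 181.91)/1.0215 = 217.45 mm

217 mm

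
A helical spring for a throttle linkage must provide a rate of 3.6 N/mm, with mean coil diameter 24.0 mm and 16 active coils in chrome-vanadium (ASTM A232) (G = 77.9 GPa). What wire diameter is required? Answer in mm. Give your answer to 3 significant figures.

d = (8D³N_a·k / G)^(1/4) = (8·24.0³·16·3.6 / (77.9×10³))^0.25
  = (81.773)^0.25 = 3.0071 mm

3.01 mm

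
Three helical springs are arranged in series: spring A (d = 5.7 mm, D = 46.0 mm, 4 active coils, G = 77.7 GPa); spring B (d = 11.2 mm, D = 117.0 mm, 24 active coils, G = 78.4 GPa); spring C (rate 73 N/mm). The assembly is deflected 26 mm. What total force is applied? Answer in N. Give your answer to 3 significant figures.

k_A = Gd⁴/(8D³N_a) = (77.7×10³)(5.7⁴)/(8·46.0³·4) = 26.333 N/mm
k_B = Gd⁴/(8D³N_a) = (78.4×10³)(11.2⁴)/(8·117.0³·24) = 4.0117 N/mm
Series: 1/k_eq = 1/26.333 + 1/4.0117 + 1/73 = 0.30094; k_eq = 3.3229 N/mm
F = k_eq·δ = 3.3229·26 = 86.395 N

86.4 N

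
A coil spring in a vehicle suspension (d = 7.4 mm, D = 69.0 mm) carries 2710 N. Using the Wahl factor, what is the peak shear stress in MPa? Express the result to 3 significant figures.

Spring index C = D/d = 69.0/7.4 = 9.3243
K_W = (4C−1)/(4C−4) + 0.615/C = 36.297/33.297 + 0.0660 = 1.1561
τ₀ = 8FD/(πd³) = 8·2710·69.0/(π·7.4³) = 1.49592e+06/1273 = 1175.1 MPa
τ_max = K·τ₀ = 1.1561 × 1175.1 = 1358.4 MPa

1360 MPa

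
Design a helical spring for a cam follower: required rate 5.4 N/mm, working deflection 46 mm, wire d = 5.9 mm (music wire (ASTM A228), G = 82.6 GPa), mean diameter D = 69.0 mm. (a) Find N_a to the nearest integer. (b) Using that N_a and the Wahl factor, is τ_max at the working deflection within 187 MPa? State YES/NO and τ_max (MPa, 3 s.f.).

(a) 7 coils; (b) NO, τ_max = 240 MPa

N_a = Gd⁴/(8D³k) = (82.6×10³)(5.9⁴)/(8·69.0³·5.4) = 7.053 → N_a = 7
Actual rate k = Gd⁴/(8D³·7) = 5.4407 N/mm
Working load F = kδ = 5.4407·46 = 250.27 N
C = 69.0/5.9 = 11.6949; K_W = (4C−1)/(4C−4)+0.615/C = 1.1227
τ_max = K_W·8FD/(πd³) = 1.1227·214.11 = 240.39 MPa
τ_max > 187 MPa → exceeds allowable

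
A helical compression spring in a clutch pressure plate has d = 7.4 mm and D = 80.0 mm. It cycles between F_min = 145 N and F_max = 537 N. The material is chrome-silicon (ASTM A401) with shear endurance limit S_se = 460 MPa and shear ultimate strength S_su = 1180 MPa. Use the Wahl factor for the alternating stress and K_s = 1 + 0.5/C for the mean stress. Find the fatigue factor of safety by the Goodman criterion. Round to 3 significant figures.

C = D/d = 80.0/7.4 = 10.8108; K_W = (4C−1)/(4C−4)+0.615/C = 1.1333; K_s = 1+0.5/C = 1.0462
F_a = (F_max−F_min)/2 = 196 N; F_m = (F_max+F_min)/2 = 341 N
τ_a = K_W·8F_aD/(πd³) = 1.1333 × 98.535 = 111.67 MPa
τ_m = K_s·8F_mD/(πd³) = 1.0462 × 171.43 = 179.36 MPa
Goodman: 1/n_f = τ_a/S_se + τ_m/S_su = 111.67/460 + 179.36/1180 = 0.24277 + 0.15200 = 0.39477
n_f = 1/0.39477 = 2.533

2.53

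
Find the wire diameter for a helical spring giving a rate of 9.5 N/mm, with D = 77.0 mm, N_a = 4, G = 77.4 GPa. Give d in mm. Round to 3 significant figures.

6.51 mm

d = (8D³N_a·k / G)^(1/4) = (8·77.0³·4·9.5 / (77.4×10³))^0.25
  = (1793.1)^0.25 = 6.5073 mm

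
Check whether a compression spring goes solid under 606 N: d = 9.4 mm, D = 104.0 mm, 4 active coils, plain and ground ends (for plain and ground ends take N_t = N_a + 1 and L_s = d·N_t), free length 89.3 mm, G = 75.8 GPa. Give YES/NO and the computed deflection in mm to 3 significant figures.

NO, δ = 36.9 mm

k = Gd⁴/(8D³N_a) = (75.8×10³)(9.4⁴)/(8·104.0³·4) = 16.441 N/mm
N_t = 5; L_s = 9.4·5 = 47 mm; δ_solid = L₀ − L_s = 89.3 − 47 = 42.3 mm
δ = F/k = 606/16.441 = 36.859 mm
δ < δ_solid → spring does not go solid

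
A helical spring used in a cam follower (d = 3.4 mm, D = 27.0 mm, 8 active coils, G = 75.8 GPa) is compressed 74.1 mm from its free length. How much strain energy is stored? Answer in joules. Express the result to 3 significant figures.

22.1 J

k = Gd⁴/(8D³N_a) = (75.8×10³)(3.4⁴)/(8·27.0³·8) = 8.0411 N/mm
U = ½kδ² = 0.5 × 8.0411 × 74.1² = 22076 N·mm = 22.076 J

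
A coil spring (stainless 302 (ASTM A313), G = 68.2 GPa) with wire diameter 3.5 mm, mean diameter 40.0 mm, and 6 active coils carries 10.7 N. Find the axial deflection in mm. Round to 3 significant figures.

3.21 mm

k = Gd⁴/(8D³N_a) = (68.2×10³)(3.5⁴)/(8·40.0³·6) = 3.3315 N/mm
δ = F/k = 10.7 / 3.3315 = 3.2118 mm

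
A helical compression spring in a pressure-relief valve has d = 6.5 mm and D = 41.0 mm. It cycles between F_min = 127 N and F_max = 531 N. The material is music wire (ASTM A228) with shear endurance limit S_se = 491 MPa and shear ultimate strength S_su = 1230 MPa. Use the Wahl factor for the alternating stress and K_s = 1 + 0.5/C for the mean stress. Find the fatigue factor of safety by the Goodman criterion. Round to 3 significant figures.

3.29

C = D/d = 41.0/6.5 = 6.3077; K_W = (4C−1)/(4C−4)+0.615/C = 1.2388; K_s = 1+0.5/C = 1.0793
F_a = (F_max−F_min)/2 = 202 N; F_m = (F_max+F_min)/2 = 329 N
τ_a = K_W·8F_aD/(πd³) = 1.2388 × 76.795 = 95.134 MPa
τ_m = K_s·8F_mD/(πd³) = 1.0793 × 125.08 = 134.99 MPa
Goodman: 1/n_f = τ_a/S_se + τ_m/S_su = 95.134/491 + 134.99/1230 = 0.19376 + 0.10975 = 0.30351
n_f = 1/0.30351 = 3.295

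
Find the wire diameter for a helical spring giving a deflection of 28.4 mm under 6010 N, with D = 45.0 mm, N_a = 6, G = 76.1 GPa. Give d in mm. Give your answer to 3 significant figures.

10.5 mm

Required rate k = F/δ = 6010/28.4 = 211.62 N/mm
d = (8D³N_a·k / G)^(1/4) = (8·45.0³·6·211.62 / (76.1×10³))^0.25
  = (12163)^0.25 = 10.5018 mm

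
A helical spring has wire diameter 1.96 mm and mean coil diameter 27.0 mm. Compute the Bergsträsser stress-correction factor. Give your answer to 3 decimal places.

1.096

C = D/d = 27.0/1.96 = 13.7755
K_B = (4C+2)/(4C−3) = 57.102/52.102 = 1.0960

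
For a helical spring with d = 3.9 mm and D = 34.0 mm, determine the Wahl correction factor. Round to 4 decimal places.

C = D/d = 34.0/3.9 = 8.7179
K_W = (4C−1)/(4C−4) + 0.615/C = 33.872/30.872 + 0.0705 = 1.1677

1.1677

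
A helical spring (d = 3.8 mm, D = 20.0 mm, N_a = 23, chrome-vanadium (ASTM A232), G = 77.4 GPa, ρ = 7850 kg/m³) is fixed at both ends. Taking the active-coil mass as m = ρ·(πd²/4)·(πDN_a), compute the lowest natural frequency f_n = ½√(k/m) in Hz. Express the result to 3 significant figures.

146 Hz

k = Gd⁴/(8D³N_a) = (77.4×10³)(3.8⁴)/(8·20.0³·23) = 10.964 N/mm = 10964 N/m
Wire length L = πDN_a = π·20.0·23 = 1445.1 mm
m = ρ·(πd²/4)·L = 7850 × 11.341×10⁻⁶ m² × 1.4451 m = 0.12866 kg
f_n = ½√(k/m) = 0.5·√(10964/0.12866) = 0.5·√(85218) = 145.96 Hz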